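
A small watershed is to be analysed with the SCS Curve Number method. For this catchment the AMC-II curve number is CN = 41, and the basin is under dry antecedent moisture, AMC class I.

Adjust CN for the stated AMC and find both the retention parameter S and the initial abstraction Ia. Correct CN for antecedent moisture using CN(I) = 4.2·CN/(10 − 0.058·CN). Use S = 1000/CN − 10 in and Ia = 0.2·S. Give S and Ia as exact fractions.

CN(I) from CN(II)=41: (4.2·41)/(10 − 0.058·41) = 86100/3811 ≈ 22.592
Max retention: S = 1000/(86100/3811) − 10 = 29500/861 in (≈ 34.262 in)
Initial abstraction Ia = S/5 = (29500/861)/5 = 5900/861 ≈ 6.852 in

S = 29500/861 in ≈ 34.262 in; Ia = 5900/861 in ≈ 6.852 in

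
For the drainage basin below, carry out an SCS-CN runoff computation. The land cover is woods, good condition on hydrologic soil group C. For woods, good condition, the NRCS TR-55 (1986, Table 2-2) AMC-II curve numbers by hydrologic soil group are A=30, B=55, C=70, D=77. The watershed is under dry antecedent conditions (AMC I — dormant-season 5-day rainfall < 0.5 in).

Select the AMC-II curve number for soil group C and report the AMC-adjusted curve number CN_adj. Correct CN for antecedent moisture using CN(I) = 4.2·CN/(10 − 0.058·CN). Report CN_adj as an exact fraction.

CN_adj = 4900/99 ≈ 49.495

NRCS table: woods, good condition, soil group C → CN(II) = 70
Adjust CN=70 to AMC I: 4.2·70/(10 − 0.058·70) → 294 ÷ (297/50) = 4900/99 ≈ 49.495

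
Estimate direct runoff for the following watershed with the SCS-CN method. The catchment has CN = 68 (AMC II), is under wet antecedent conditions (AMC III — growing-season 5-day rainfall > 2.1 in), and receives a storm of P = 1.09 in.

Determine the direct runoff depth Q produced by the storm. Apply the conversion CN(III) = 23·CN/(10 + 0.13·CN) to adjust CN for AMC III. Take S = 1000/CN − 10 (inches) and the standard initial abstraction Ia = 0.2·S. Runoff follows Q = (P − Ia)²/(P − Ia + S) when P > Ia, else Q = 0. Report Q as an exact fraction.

Q = 708571161/4168802900 in ≈ 0.170 in

Wet (AMC III): CN(III) = 23·68/(10 + 0.13·68) = 1564/(471/25) = 39100/471 ≈ 83.015
S = 1000/(39100/471) − 10 = 800/391 in ≈ 2.046 in
Initial abstraction Ia = S/5 = (800/391)/5 = 160/391 ≈ 0.409 in
Excess rainfall: 1.090 − 0.409 = 0.681 in; P > Ia so Q > 0
Q = (26619/39100)²/((26619/39100) + 800/391) = (708571161/1528810000)/(106619/39100) = 708571161/4168802900 in ≈ 0.170 in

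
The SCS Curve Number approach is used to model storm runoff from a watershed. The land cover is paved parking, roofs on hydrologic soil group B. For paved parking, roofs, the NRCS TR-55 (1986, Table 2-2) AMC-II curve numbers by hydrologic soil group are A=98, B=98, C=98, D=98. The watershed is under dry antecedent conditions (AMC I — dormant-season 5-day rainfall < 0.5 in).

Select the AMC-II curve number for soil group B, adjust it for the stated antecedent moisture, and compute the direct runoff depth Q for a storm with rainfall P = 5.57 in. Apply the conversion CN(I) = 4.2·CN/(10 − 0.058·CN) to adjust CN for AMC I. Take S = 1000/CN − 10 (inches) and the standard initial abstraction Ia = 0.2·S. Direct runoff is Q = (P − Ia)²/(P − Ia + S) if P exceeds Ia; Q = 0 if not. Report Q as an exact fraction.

NRCS table: paved parking, roofs, soil group B → CN(II) = 98
Adjust CN=98 to AMC I: 4.2·98/(10 − 0.058·98) → (2058/5) ÷ (1079/250) = 102900/1079 ≈ 95.366
Retention S: 1000/CN − 10 with CN=95.366 → S = 500/1029 ≈ 0.486 in
Ia = 0.2·(500/1029) = 100/1029 in ≈ 0.097 in
Since P=5.570 > Ia=0.097: effective rainfall P−Ia = 563153/102900 in
Runoff Q = (P−Ia)²/(P−Ia+S) = (5.473)²/(5.473+0.486) = 317141301409/63093443700 ≈ 5.027 in

Q = 317141301409/63093443700 in ≈ 5.027 in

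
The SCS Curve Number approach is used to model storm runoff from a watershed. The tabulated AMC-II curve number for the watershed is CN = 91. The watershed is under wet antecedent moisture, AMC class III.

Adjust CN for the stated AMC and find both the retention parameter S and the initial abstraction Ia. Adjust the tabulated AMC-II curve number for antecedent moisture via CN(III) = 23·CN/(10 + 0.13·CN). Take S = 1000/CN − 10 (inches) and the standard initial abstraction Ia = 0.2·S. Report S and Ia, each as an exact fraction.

S = 900/2093 in ≈ 0.430 in; Ia = 180/2093 in ≈ 0.086 in

Adjust CN=91 to AMC III: 23·91/(10 + 0.13·91) → 2093 ÷ (2183/100) = 209300/2183 ≈ 95.877
Max retention: S = 1000/(209300/2183) − 10 = 900/2093 in (≈ 0.430 in)
Ia = 0.2S: 0.2·0.430 = 0.086 in (exactly 180/2093)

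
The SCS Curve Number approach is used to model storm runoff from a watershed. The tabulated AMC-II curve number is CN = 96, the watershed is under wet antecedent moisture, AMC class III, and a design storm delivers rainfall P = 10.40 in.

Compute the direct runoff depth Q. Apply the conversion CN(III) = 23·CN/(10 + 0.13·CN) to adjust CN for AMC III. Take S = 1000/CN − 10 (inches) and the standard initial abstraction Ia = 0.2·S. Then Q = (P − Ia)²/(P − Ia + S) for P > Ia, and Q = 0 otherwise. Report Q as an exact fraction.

Adjust CN=96 to AMC III: 23·96/(10 + 0.13·96) → 2208 ÷ (562/25) = 27600/281 ≈ 98.221
Max retention: S = 1000/(27600/281) − 10 = 25/138 in (≈ 0.181 in)
Ia = 0.2·(25/138) = 5/138 in ≈ 0.036 in
Excess rainfall: 10.400 − 0.036 = 10.364 in; P > Ia so Q > 0
Runoff Q = (P−Ia)²/(P−Ia+S) = (10.364)²/(10.364+0.181) = 51136801/5020440 ≈ 10.186 in

Q = 51136801/5020440 in ≈ 10.186 in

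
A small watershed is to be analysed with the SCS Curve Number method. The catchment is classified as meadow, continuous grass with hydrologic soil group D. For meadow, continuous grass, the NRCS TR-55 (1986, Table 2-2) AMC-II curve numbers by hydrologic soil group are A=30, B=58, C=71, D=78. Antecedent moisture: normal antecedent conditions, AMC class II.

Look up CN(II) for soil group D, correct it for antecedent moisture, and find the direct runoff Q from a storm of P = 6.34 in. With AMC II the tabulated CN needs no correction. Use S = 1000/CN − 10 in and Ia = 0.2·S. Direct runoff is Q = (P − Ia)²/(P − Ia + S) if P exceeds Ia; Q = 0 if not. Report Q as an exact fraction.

NRCS table: meadow, continuous grass, soil group D → CN(II) = 78
AMC II — tabulated CN = 78 applies directly.
S = 1000/78 − 10 = 110/39 in ≈ 2.821 in
Ia = 0.2·(110/39) = 22/39 in ≈ 0.564 in
P − Ia = 6.340 − 0.564 = 11263/1950 ≈ 5.776 in (> 0, runoff occurs)
Q: (11263/1950)² ÷ (16763/1950) = 126855169/32687850 in (≈ 3.881 in)

Q = 126855169/32687850 in ≈ 3.881 in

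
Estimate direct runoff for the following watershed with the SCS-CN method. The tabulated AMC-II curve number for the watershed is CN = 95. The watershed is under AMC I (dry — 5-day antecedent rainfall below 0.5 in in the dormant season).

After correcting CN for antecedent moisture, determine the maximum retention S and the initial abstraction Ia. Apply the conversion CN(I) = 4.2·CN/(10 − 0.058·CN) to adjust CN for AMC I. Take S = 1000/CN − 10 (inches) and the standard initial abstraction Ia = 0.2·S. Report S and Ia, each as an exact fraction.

S = 500/399 in ≈ 1.253 in; Ia = 100/399 in ≈ 0.251 in

Dry (AMC I): CN(I) = 4.2·95/(10 − 0.058·95) = 399/(449/100) = 39900/449 ≈ 88.864
Retention S: 1000/CN − 10 with CN=88.864 → S = 500/399 ≈ 1.253 in
Ia = 0.2S: 0.2·1.253 = 0.251 in (exactly 100/399)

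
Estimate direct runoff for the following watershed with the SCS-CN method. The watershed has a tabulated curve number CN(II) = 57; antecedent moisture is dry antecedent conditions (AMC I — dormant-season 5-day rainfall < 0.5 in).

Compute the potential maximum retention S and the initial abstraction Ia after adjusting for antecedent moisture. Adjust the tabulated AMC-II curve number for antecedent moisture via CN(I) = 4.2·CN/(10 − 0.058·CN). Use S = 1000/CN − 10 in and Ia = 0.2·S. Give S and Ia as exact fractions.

Dry (AMC I): CN(I) = 4.2·57/(10 − 0.058·57) = (1197/5)/(3347/500) = 119700/3347 ≈ 35.763
Retention S: 1000/CN − 10 with CN=35.763 → S = 21500/1197 ≈ 17.962 in
Ia = 0.2S: 0.2·17.962 = 3.592 in (exactly 4300/1197)

S = 21500/1197 in ≈ 17.962 in; Ia = 4300/1197 in ≈ 3.592 in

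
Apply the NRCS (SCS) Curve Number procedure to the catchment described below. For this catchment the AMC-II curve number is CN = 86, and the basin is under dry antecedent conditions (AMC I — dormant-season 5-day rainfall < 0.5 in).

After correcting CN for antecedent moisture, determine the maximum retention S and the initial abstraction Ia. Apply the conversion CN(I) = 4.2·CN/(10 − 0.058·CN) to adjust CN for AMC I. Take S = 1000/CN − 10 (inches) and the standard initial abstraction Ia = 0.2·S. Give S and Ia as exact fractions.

S = 500/129 in ≈ 3.876 in; Ia = 100/129 in ≈ 0.775 in

Dry (AMC I): CN(I) = 4.2·86/(10 − 0.058·86) = (1806/5)/(1253/250) = 12900/179 ≈ 72.067
Max retention: S = 1000/(12900/179) − 10 = 500/129 in (≈ 3.876 in)
Ia = 0.2S: 0.2·3.876 = 0.775 in (exactly 100/129)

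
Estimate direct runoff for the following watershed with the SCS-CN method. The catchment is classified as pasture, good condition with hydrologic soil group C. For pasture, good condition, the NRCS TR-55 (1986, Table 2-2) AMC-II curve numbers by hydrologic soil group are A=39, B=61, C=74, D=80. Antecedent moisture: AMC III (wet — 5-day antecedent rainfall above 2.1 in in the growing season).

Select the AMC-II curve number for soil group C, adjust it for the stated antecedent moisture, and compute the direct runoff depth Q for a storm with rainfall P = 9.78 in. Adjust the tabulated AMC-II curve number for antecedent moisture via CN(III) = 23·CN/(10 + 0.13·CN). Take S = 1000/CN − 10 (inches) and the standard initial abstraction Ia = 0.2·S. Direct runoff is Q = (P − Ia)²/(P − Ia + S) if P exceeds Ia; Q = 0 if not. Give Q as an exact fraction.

NRCS table: pasture, good condition, soil group C → CN(II) = 74
Adjust CN=74 to AMC III: 23·74/(10 + 0.13·74) → 1702 ÷ (981/50) = 85100/981 ≈ 86.748
Max retention: S = 1000/(85100/981) − 10 = 1300/851 in (≈ 1.528 in)
Initial abstraction Ia = S/5 = (1300/851)/5 = 260/851 ≈ 0.306 in
Since P=9.780 > Ia=0.306: effective rainfall P−Ia = 403139/42550 in
Runoff Q = (P−Ia)²/(P−Ia+S) = (9.474)²/(9.474+1.528) = 162521053321/19919314450 ≈ 8.159 in

Q = 162521053321/19919314450 in ≈ 8.159 in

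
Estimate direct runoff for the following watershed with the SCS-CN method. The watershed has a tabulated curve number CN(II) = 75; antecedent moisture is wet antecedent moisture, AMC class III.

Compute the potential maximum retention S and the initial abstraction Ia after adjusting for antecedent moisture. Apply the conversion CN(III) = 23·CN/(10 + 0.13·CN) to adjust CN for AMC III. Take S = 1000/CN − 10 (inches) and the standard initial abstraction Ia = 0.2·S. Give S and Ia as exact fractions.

S = 100/69 in ≈ 1.449 in; Ia = 20/69 in ≈ 0.290 in

Adjust CN=75 to AMC III: 23·75/(10 + 0.13·75) → 1725 ÷ (79/4) = 6900/79 ≈ 87.342
Max retention: S = 1000/(6900/79) − 10 = 100/69 in (≈ 1.449 in)
Ia = 0.2S: 0.2·1.449 = 0.290 in (exactly 20/69)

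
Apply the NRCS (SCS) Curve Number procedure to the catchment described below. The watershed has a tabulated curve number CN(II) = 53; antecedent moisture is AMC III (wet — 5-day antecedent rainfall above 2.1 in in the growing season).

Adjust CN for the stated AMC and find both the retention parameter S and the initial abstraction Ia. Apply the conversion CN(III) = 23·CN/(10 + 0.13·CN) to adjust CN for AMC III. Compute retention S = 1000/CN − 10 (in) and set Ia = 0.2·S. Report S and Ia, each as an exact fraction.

S = 4700/1219 in ≈ 3.856 in; Ia = 940/1219 in ≈ 0.771 in

Adjust CN=53 to AMC III: 23·53/(10 + 0.13·53) → 1219 ÷ (1689/100) = 121900/1689 ≈ 72.173
Max retention: S = 1000/(121900/1689) − 10 = 4700/1219 in (≈ 3.856 in)
Ia = 0.2S: 0.2·3.856 = 0.771 in (exactly 940/1219)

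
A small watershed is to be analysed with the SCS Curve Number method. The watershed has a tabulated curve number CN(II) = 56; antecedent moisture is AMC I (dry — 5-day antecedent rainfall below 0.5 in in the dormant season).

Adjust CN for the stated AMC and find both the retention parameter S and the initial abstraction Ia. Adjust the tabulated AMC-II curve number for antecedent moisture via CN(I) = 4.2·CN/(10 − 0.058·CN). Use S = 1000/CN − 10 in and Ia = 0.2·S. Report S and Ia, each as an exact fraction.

Dry (AMC I): CN(I) = 4.2·56/(10 − 0.058·56) = (1176/5)/(844/125) = 7350/211 ≈ 34.834
Max retention: S = 1000/(7350/211) − 10 = 2750/147 in (≈ 18.707 in)
Ia = 0.2·(2750/147) = 550/147 in ≈ 3.741 in

S = 2750/147 in ≈ 18.707 in; Ia = 550/147 in ≈ 3.741 in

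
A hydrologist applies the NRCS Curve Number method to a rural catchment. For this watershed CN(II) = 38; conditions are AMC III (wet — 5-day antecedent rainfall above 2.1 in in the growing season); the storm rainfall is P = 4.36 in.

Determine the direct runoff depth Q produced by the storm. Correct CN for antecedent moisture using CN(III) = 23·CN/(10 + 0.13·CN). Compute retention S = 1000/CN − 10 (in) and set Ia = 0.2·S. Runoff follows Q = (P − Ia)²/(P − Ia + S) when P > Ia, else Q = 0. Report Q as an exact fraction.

Wet (AMC III): CN(III) = 23·38/(10 + 0.13·38) = 874/(747/50) = 43700/747 ≈ 58.501
Retention S: 1000/CN − 10 with CN=58.501 → S = 3100/437 ≈ 7.094 in
Initial abstraction Ia = S/5 = (3100/437)/5 = 620/437 ≈ 1.419 in
Excess rainfall: 4.360 − 1.419 = 2.941 in; P > Ia so Q > 0
Q: (32133/10925)² ÷ (109633/10925) = 1032529689/1197740525 in (≈ 0.862 in)

Q = 1032529689/1197740525 in ≈ 0.862 in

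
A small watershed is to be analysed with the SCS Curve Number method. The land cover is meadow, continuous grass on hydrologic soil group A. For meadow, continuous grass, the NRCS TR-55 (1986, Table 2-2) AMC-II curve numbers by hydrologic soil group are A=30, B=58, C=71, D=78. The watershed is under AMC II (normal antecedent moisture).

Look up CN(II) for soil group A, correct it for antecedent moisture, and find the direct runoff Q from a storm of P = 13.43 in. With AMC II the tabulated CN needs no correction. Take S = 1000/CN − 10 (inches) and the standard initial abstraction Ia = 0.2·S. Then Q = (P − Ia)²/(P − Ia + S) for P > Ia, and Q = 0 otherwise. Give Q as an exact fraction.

Q = 6911641/2888700 in ≈ 2.393 in

NRCS table: meadow, continuous grass, soil group A → CN(II) = 30
CN(II) = 30; AMC II needs no correction.
Retention S: 1000/CN − 10 with CN=30.000 → S = 70/3 ≈ 23.333 in
Initial abstraction Ia = S/5 = (70/3)/5 = 14/3 ≈ 4.667 in
Excess rainfall: 13.430 − 4.667 = 8.763 in; P > Ia so Q > 0
Q = (2629/300)²/((2629/300) + 70/3) = (6911641/90000)/(9629/300) = 6911641/2888700 in ≈ 2.393 in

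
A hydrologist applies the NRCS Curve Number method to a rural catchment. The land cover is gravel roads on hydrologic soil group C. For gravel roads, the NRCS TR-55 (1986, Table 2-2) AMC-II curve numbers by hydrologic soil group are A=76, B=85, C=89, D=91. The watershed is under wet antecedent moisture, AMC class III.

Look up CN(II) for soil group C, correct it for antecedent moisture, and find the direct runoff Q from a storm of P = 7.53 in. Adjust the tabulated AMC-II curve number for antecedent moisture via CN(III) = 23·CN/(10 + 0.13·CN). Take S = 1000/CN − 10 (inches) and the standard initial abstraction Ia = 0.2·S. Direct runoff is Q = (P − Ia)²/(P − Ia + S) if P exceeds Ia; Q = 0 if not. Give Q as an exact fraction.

Q = 2308549010881/333536337700 in ≈ 6.921 in

NRCS table: gravel roads, soil group C → CN(II) = 89
Adjust CN=89 to AMC III: 23·89/(10 + 0.13·89) → 2047 ÷ (2157/100) = 204700/2157 ≈ 94.900
S = 1000/(204700/2157) − 10 = 1100/2047 in ≈ 0.537 in
Ia = 0.2·(1100/2047) = 220/2047 in ≈ 0.107 in
Excess rainfall: 7.530 − 0.107 = 7.423 in; P > Ia so Q > 0
Q: (1519391/204700)² ÷ (1629391/204700) = 2308549010881/333536337700 in (≈ 6.921 in)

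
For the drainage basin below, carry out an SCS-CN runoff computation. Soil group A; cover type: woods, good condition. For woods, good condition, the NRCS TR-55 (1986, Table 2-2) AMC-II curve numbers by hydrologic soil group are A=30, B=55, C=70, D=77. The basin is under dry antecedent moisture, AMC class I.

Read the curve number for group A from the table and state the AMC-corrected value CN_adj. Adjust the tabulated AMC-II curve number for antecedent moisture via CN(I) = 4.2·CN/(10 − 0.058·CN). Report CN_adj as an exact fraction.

CN_adj = 900/59 ≈ 15.254

NRCS table: woods, good condition, soil group A → CN(II) = 30
CN(I) from CN(II)=30: (4.2·30)/(10 − 0.058·30) = 900/59 ≈ 15.254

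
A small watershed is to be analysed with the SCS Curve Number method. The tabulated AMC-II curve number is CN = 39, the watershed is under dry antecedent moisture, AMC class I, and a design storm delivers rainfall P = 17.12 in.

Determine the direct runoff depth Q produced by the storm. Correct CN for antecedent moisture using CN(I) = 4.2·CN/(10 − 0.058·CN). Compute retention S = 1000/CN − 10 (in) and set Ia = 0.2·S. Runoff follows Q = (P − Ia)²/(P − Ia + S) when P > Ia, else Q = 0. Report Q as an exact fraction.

Adjust CN=39 to AMC I: 4.2·39/(10 − 0.058·39) → (819/5) ÷ (3869/500) = 81900/3869 ≈ 21.168
Retention S: 1000/CN − 10 with CN=21.168 → S = 30500/819 ≈ 37.241 in
Initial abstraction Ia = S/5 = (30500/819)/5 = 6100/819 ≈ 7.448 in
Excess rainfall: 17.120 − 7.448 = 9.672 in; P > Ia so Q > 0
Runoff Q = (P−Ia)²/(P−Ia+S) = (9.672)²/(9.672+37.241) = 9804168256/4916723175 ≈ 1.994 in

Q = 9804168256/4916723175 in ≈ 1.994 in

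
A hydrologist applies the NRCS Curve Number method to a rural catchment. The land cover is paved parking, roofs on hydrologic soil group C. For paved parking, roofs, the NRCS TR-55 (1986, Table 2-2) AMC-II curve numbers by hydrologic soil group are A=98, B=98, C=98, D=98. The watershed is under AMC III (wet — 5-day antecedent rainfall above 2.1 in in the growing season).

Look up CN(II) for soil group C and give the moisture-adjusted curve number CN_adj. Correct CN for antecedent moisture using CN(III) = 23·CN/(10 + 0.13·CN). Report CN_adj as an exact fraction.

NRCS table: paved parking, roofs, soil group C → CN(II) = 98
CN(III) from CN(II)=98: (23·98)/(10 + 0.13·98) = 112700/1137 ≈ 99.120

CN_adj = 112700/1137 ≈ 99.120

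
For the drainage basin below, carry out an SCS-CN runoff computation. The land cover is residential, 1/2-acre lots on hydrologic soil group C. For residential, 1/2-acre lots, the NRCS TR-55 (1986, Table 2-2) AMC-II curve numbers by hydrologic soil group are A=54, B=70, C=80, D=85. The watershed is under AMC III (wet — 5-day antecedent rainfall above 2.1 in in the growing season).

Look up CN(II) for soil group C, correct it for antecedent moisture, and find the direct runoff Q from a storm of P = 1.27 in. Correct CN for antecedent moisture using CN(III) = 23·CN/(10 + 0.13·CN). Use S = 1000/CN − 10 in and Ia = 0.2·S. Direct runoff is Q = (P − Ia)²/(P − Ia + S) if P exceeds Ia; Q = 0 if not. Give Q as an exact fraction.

NRCS table: residential, 1/2-acre lots, soil group C → CN(II) = 80
Wet (AMC III): CN(III) = 23·80/(10 + 0.13·80) = 1840/(102/5) = 4600/51 ≈ 90.196
Max retention: S = 1000/(4600/51) − 10 = 25/23 in (≈ 1.087 in)
Ia = 0.2S: 0.2·1.087 = 0.217 in (exactly 5/23)
P − Ia = 1.270 − 0.217 = 2421/2300 ≈ 1.053 in (> 0, runoff occurs)
Q: (2421/2300)² ÷ (4921/2300) = 5861241/11318300 in (≈ 0.518 in)

Q = 5861241/11318300 in ≈ 0.518 in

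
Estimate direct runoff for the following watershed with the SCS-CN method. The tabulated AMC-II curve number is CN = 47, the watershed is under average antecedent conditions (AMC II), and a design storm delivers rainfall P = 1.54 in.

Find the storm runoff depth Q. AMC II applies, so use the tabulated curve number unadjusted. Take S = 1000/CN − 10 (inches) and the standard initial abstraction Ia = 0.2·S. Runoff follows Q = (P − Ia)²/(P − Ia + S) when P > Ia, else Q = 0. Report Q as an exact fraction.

Q = 0 in ≈ 0.000 in

AMC II — tabulated CN = 47 applies directly.
Max retention: S = 1000/47 − 10 = 530/47 in (≈ 11.277 in)
Ia = 0.2S: 0.2·11.277 = 2.255 in (exactly 106/47)
P = 1.540 ≤ Ia = 2.255 in: entire storm abstracted, Q = 0.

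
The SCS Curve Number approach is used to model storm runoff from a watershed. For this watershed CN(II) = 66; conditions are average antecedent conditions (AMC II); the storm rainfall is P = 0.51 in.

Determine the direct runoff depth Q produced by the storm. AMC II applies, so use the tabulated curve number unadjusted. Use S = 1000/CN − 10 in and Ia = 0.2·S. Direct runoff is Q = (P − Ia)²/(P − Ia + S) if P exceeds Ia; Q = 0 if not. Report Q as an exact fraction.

Average conditions: CN = 66 (no AMC adjustment).
Max retention: S = 1000/66 − 10 = 170/33 in (≈ 5.152 in)
Initial abstraction Ia = S/5 = (170/33)/5 = 34/33 ≈ 1.030 in
P = 0.510 ≤ Ia = 1.030 in: entire storm abstracted, Q = 0.

Q = 0 in ≈ 0.000 in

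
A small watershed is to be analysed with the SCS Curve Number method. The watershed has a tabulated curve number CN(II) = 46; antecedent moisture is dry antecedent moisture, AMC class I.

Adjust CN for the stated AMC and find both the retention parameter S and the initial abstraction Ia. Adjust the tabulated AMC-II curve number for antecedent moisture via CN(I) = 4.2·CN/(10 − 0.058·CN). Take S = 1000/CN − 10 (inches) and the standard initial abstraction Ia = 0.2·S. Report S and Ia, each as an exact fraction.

Adjust CN=46 to AMC I: 4.2·46/(10 − 0.058·46) → (966/5) ÷ (1833/250) = 16100/611 ≈ 26.350
Max retention: S = 1000/(16100/611) − 10 = 4500/161 in (≈ 27.950 in)
Initial abstraction Ia = S/5 = (4500/161)/5 = 900/161 ≈ 5.590 in

S = 4500/161 in ≈ 27.950 in; Ia = 900/161 in ≈ 5.590 in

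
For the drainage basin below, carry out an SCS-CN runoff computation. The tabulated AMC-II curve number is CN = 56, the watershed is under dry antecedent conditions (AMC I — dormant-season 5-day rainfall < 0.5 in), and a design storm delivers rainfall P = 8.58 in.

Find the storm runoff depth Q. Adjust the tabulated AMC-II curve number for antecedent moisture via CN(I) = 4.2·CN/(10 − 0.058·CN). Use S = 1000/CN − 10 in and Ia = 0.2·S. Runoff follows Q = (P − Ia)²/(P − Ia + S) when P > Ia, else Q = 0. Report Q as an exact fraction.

Adjust CN=56 to AMC I: 4.2·56/(10 − 0.058·56) → (1176/5) ÷ (844/125) = 7350/211 ≈ 34.834
S = 1000/(7350/211) − 10 = 2750/147 in ≈ 18.707 in
Initial abstraction Ia = S/5 = (2750/147)/5 = 550/147 ≈ 3.741 in
Since P=8.580 > Ia=3.741: effective rainfall P−Ia = 35563/7350 in
Runoff Q = (P−Ia)²/(P−Ia+S) = (4.839)²/(4.839+18.707) = 114975179/115637550 ≈ 0.994 in

Q = 114975179/115637550 in ≈ 0.994 in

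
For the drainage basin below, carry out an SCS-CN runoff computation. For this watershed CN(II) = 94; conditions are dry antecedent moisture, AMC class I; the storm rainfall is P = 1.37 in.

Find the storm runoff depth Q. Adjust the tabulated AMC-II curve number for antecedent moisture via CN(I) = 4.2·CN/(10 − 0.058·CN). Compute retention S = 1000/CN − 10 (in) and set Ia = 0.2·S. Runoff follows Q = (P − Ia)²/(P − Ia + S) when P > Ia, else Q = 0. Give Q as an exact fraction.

CN(I) from CN(II)=94: (4.2·94)/(10 − 0.058·94) = 32900/379 ≈ 86.807
Max retention: S = 1000/(32900/379) − 10 = 500/329 in (≈ 1.520 in)
Ia = 0.2·(500/329) = 100/329 in ≈ 0.304 in
P − Ia = 1.370 − 0.304 = 35073/32900 ≈ 1.066 in (> 0, runoff occurs)
Runoff Q = (P−Ia)²/(P−Ia+S) = (1.066)²/(1.066+1.520) = 1230115329/2798901700 ≈ 0.439 in

Q = 1230115329/2798901700 in ≈ 0.439 in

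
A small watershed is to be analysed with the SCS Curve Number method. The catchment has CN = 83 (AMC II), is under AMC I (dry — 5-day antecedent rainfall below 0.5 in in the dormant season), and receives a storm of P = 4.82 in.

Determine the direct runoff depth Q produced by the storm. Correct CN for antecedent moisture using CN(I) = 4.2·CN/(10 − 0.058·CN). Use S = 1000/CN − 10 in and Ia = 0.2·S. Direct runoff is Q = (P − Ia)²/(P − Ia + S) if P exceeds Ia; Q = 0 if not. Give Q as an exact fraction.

Q = 112267213969/66239490450 in ≈ 1.695 in

Dry (AMC I): CN(I) = 4.2·83/(10 − 0.058·83) = (1743/5)/(2593/500) = 174300/2593 ≈ 67.219
S = 1000/(174300/2593) − 10 = 8500/1743 in ≈ 4.877 in
Initial abstraction Ia = S/5 = (8500/1743)/5 = 1700/1743 ≈ 0.975 in
P − Ia = 4.820 − 0.975 = 335063/87150 ≈ 3.845 in (> 0, runoff occurs)
Q: (335063/87150)² ÷ (760063/87150) = 112267213969/66239490450 in (≈ 1.695 in)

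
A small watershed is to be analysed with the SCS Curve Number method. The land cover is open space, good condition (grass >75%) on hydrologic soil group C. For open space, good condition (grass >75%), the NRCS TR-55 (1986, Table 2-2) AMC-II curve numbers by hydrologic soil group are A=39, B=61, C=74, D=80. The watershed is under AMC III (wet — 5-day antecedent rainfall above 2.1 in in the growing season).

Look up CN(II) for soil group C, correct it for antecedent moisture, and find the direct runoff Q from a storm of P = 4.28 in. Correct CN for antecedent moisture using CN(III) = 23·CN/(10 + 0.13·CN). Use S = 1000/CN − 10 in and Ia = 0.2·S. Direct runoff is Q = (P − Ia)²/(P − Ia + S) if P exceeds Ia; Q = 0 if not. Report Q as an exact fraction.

Q = 7149886249/2490387675 in ≈ 2.871 in

NRCS table: open space, good condition (grass >75%), soil group C → CN(II) = 74
Wet (AMC III): CN(III) = 23·74/(10 + 0.13·74) = 1702/(981/50) = 85100/981 ≈ 86.748
Retention S: 1000/CN − 10 with CN=86.748 → S = 1300/851 ≈ 1.528 in
Ia = 0.2·(1300/851) = 260/851 in ≈ 0.306 in
Excess rainfall: 4.280 − 0.306 = 3.974 in; P > Ia so Q > 0
Q = (84557/21275)²/((84557/21275) + 1300/851) = (7149886249/452625625)/(117057/21275) = 7149886249/2490387675 in ≈ 2.871 in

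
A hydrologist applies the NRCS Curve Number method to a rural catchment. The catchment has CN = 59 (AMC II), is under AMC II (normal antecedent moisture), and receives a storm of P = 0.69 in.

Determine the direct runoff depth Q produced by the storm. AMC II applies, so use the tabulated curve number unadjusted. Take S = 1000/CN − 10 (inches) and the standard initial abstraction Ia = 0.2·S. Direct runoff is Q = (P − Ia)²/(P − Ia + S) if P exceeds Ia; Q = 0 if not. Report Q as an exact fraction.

AMC II — tabulated CN = 59 applies directly.
Max retention: S = 1000/59 − 10 = 410/59 in (≈ 6.949 in)
Ia = 0.2·(410/59) = 82/59 in ≈ 1.390 in
P = 0.690 ≤ Ia = 1.390 in: entire storm abstracted, Q = 0.

Q = 0 in ≈ 0.000 in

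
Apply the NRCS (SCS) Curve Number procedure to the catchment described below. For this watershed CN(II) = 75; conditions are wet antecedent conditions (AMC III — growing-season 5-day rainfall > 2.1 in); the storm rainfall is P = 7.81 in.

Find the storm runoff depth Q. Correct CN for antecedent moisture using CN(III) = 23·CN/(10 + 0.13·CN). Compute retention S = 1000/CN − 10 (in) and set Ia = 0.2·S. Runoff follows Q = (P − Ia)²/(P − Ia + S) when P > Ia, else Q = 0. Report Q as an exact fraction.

Wet (AMC III): CN(III) = 23·75/(10 + 0.13·75) = 1725/(79/4) = 6900/79 ≈ 87.342
Retention S: 1000/CN − 10 with CN=87.342 → S = 100/69 ≈ 1.449 in
Initial abstraction Ia = S/5 = (100/69)/5 = 20/69 ≈ 0.290 in
Excess rainfall: 7.810 − 0.290 = 7.520 in; P > Ia so Q > 0
Runoff Q = (P−Ia)²/(P−Ia+S) = (7.520)²/(7.520+1.449) = 2692468321/427034100 ≈ 6.305 in

Q = 2692468321/427034100 in ≈ 6.305 in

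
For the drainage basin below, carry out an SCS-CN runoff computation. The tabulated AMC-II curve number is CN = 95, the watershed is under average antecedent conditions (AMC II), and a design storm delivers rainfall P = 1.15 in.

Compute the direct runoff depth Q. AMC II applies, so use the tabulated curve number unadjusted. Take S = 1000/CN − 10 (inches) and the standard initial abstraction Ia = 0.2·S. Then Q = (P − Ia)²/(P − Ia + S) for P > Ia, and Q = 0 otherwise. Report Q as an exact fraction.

CN(II) = 95; AMC II needs no correction.
Max retention: S = 1000/95 − 10 = 10/19 in (≈ 0.526 in)
Ia = 0.2·(10/19) = 2/19 in ≈ 0.105 in
Excess rainfall: 1.150 − 0.105 = 1.045 in; P > Ia so Q > 0
Runoff Q = (P−Ia)²/(P−Ia+S) = (1.045)²/(1.045+0.526) = 157609/226860 ≈ 0.695 in

Q = 157609/226860 in ≈ 0.695 in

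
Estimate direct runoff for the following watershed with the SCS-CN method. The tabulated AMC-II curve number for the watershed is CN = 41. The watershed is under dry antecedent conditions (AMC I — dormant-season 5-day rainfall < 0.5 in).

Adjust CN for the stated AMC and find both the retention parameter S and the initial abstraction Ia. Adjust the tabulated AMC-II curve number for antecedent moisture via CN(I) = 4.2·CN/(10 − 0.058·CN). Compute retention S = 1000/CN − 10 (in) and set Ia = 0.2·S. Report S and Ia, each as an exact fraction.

Dry (AMC I): CN(I) = 4.2·41/(10 − 0.058·41) = (861/5)/(3811/500) = 86100/3811 ≈ 22.592
S = 1000/(86100/3811) − 10 = 29500/861 in ≈ 34.262 in
Initial abstraction Ia = S/5 = (29500/861)/5 = 5900/861 ≈ 6.852 in

S = 29500/861 in ≈ 34.262 in; Ia = 5900/861 in ≈ 6.852 in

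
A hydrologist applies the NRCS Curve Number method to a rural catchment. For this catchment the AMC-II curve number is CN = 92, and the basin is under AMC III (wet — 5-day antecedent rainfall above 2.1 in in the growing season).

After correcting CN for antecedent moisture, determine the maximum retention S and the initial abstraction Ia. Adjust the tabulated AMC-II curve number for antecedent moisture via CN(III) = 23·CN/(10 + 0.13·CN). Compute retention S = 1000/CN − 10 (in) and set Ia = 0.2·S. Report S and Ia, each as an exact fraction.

S = 200/529 in ≈ 0.378 in; Ia = 40/529 in ≈ 0.076 in

Wet (AMC III): CN(III) = 23·92/(10 + 0.13·92) = 2116/(549/25) = 52900/549 ≈ 96.357
Retention S: 1000/CN − 10 with CN=96.357 → S = 200/529 ≈ 0.378 in
Initial abstraction Ia = S/5 = (200/529)/5 = 40/529 ≈ 0.076 in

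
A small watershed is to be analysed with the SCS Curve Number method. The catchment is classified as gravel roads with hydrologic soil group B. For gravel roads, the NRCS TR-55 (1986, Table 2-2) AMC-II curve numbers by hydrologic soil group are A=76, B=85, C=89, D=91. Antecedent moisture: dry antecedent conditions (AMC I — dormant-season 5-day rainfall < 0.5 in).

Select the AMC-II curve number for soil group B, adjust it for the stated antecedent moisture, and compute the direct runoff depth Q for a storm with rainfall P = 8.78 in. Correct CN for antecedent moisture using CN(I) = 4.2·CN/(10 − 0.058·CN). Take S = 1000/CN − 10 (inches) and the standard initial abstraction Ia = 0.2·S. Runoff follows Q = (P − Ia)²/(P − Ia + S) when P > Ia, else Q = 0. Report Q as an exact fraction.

NRCS table: gravel roads, soil group B → CN(II) = 85
CN(I) from CN(II)=85: (4.2·85)/(10 − 0.058·85) = 11900/169 ≈ 70.414
Max retention: S = 1000/(11900/169) − 10 = 500/119 in (≈ 4.202 in)
Initial abstraction Ia = S/5 = (500/119)/5 = 100/119 ≈ 0.840 in
Since P=8.780 > Ia=0.840: effective rainfall P−Ia = 47241/5950 in
Q = (47241/5950)²/((47241/5950) + 500/119) = (2231712081/35402500)/(72241/5950) = 2231712081/429833950 in ≈ 5.192 in

Q = 2231712081/429833950 in ≈ 5.192 in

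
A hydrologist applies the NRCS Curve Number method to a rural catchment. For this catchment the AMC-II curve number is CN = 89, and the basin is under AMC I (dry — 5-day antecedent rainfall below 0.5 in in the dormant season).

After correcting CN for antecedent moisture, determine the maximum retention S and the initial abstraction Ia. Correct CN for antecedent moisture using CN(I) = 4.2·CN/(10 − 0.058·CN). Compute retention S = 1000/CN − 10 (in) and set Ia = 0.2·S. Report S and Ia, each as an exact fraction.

S = 5500/1869 in ≈ 2.943 in; Ia = 1100/1869 in ≈ 0.589 in

Dry (AMC I): CN(I) = 4.2·89/(10 − 0.058·89) = (1869/5)/(2419/500) = 186900/2419 ≈ 77.263
Max retention: S = 1000/(186900/2419) − 10 = 5500/1869 in (≈ 2.943 in)
Initial abstraction Ia = S/5 = (5500/1869)/5 = 1100/1869 ≈ 0.589 in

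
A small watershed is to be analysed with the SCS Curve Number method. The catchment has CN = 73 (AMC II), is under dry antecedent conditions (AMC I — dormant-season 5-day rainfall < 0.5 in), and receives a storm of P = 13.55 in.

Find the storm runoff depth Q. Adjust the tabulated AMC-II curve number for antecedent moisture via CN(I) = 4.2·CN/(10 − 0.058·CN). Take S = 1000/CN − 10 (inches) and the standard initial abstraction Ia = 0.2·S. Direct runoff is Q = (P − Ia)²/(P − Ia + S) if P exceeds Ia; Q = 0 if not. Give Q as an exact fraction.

Adjust CN=73 to AMC I: 4.2·73/(10 − 0.058·73) → (1533/5) ÷ (2883/500) = 51100/961 ≈ 53.174
Max retention: S = 1000/(51100/961) − 10 = 4500/511 in (≈ 8.806 in)
Initial abstraction Ia = S/5 = (4500/511)/5 = 900/511 ≈ 1.761 in
Excess rainfall: 13.550 − 1.761 = 11.789 in; P > Ia so Q > 0
Runoff Q = (P−Ia)²/(P−Ia+S) = (11.789)²/(11.789+8.806) = 14515671361/2151115820 ≈ 6.748 in

Q = 14515671361/2151115820 in ≈ 6.748 in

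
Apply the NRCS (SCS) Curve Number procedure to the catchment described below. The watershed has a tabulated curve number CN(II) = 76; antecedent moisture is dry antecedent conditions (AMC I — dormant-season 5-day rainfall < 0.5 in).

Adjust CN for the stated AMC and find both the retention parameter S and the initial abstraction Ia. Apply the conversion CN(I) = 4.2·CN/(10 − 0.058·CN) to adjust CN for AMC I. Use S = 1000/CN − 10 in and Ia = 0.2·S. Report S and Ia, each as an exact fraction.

Adjust CN=76 to AMC I: 4.2·76/(10 − 0.058·76) → (1596/5) ÷ (699/125) = 13300/233 ≈ 57.082
Max retention: S = 1000/(13300/233) − 10 = 1000/133 in (≈ 7.519 in)
Ia = 0.2·(1000/133) = 200/133 in ≈ 1.504 in

S = 1000/133 in ≈ 7.519 in; Ia = 200/133 in ≈ 1.504 in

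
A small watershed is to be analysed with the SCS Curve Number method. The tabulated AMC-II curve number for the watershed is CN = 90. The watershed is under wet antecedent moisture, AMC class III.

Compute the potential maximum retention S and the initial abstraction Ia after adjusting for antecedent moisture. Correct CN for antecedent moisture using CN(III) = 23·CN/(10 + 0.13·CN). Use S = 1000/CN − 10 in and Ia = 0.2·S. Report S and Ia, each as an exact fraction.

Wet (AMC III): CN(III) = 23·90/(10 + 0.13·90) = 2070/(217/10) = 20700/217 ≈ 95.392
S = 1000/(20700/217) − 10 = 100/207 in ≈ 0.483 in
Ia = 0.2S: 0.2·0.483 = 0.097 in (exactly 20/207)

S = 100/207 in ≈ 0.483 in; Ia = 20/207 in ≈ 0.097 in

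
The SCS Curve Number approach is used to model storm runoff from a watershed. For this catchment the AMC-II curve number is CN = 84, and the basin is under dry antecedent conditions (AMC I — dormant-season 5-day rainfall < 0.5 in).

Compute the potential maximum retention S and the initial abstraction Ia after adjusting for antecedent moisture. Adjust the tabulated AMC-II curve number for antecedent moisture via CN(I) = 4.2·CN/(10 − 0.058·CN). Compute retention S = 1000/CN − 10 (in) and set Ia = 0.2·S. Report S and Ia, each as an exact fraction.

S = 2000/441 in ≈ 4.535 in; Ia = 400/441 in ≈ 0.907 in

Adjust CN=84 to AMC I: 4.2·84/(10 − 0.058·84) → (1764/5) ÷ (641/125) = 44100/641 ≈ 68.799
Max retention: S = 1000/(44100/641) − 10 = 2000/441 in (≈ 4.535 in)
Initial abstraction Ia = S/5 = (2000/441)/5 = 400/441 ≈ 0.907 in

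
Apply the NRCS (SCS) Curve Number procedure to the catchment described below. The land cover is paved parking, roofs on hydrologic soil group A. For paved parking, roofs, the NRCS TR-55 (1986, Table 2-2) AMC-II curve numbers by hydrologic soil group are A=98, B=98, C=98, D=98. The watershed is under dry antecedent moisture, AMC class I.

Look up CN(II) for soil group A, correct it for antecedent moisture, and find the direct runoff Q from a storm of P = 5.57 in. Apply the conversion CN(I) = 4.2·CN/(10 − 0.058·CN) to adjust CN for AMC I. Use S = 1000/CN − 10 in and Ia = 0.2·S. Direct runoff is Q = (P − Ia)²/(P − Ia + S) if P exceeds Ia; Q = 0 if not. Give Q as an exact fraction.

Q = 317141301409/63093443700 in ≈ 5.027 in

NRCS table: paved parking, roofs, soil group A → CN(II) = 98
Dry (AMC I): CN(I) = 4.2·98/(10 − 0.058·98) = (2058/5)/(1079/250) = 102900/1079 ≈ 95.366
Max retention: S = 1000/(102900/1079) − 10 = 500/1029 in (≈ 0.486 in)
Initial abstraction Ia = S/5 = (500/1029)/5 = 100/1029 ≈ 0.097 in
Since P=5.570 > Ia=0.097: effective rainfall P−Ia = 563153/102900 in
Q: (563153/102900)² ÷ (613153/102900) = 317141301409/63093443700 in (≈ 5.027 in)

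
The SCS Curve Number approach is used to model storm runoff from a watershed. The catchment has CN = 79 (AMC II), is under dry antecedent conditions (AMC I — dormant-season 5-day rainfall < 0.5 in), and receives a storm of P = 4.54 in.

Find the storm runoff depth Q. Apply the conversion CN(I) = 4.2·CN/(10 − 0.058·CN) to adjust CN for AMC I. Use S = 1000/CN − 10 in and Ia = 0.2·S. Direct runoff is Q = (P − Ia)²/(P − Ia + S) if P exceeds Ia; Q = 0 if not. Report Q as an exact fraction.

Q = 167262489/149835350 in ≈ 1.116 in

Dry (AMC I): CN(I) = 4.2·79/(10 − 0.058·79) = (1659/5)/(2709/500) = 7900/129 ≈ 61.240
Max retention: S = 1000/(7900/129) − 10 = 500/79 in (≈ 6.329 in)
Ia = 0.2·(500/79) = 100/79 in ≈ 1.266 in
P − Ia = 4.540 − 1.266 = 12933/3950 ≈ 3.274 in (> 0, runoff occurs)
Q: (12933/3950)² ÷ (37933/3950) = 167262489/149835350 in (≈ 1.116 in)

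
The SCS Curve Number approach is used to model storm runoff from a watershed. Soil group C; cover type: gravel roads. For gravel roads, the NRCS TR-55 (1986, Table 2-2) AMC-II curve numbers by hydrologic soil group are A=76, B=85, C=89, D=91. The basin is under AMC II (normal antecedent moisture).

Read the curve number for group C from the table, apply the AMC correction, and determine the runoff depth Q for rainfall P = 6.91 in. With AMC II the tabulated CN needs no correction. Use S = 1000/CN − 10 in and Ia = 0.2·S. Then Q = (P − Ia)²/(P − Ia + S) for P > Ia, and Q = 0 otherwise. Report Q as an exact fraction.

NRCS table: gravel roads, soil group C → CN(II) = 89
Average conditions: CN = 89 (no AMC adjustment).
Retention S: 1000/CN − 10 with CN=89.000 → S = 110/89 ≈ 1.236 in
Initial abstraction Ia = S/5 = (110/89)/5 = 22/89 ≈ 0.247 in
P − Ia = 6.910 − 0.247 = 59299/8900 ≈ 6.663 in (> 0, runoff occurs)
Runoff Q = (P−Ia)²/(P−Ia+S) = (6.663)²/(6.663+1.236) = 3516371401/625661100 ≈ 5.620 in

Q = 3516371401/625661100 in ≈ 5.620 in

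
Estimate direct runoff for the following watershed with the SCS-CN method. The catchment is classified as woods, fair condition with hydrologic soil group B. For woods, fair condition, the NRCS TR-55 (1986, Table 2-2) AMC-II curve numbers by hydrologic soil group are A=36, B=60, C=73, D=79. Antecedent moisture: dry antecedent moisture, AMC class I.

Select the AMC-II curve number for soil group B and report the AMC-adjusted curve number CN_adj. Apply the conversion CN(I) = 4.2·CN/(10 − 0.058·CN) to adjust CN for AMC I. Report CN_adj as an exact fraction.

NRCS table: woods, fair condition, soil group B → CN(II) = 60
Dry (AMC I): CN(I) = 4.2·60/(10 − 0.058·60) = 252/(163/25) = 6300/163 ≈ 38.650

CN_adj = 6300/163 ≈ 38.650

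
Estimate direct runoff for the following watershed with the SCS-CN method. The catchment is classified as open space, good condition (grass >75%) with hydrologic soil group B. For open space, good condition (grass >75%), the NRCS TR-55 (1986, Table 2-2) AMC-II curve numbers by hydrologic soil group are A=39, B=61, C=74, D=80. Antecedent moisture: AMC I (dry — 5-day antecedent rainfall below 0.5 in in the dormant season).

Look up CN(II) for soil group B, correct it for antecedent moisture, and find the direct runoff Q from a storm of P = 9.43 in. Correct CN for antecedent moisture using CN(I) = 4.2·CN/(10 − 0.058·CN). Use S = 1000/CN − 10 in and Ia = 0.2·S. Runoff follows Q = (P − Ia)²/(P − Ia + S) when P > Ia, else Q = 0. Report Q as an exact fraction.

Q = 74344020921/39397624700 in ≈ 1.887 in

NRCS table: open space, good condition (grass >75%), soil group B → CN(II) = 61
CN(I) from CN(II)=61: (4.2·61)/(10 − 0.058·61) = 42700/1077 ≈ 39.647
Max retention: S = 1000/(42700/1077) − 10 = 6500/427 in (≈ 15.222 in)
Ia = 0.2·(6500/427) = 1300/427 in ≈ 3.044 in
Since P=9.430 > Ia=3.044: effective rainfall P−Ia = 272661/42700 in
Q = (272661/42700)²/((272661/42700) + 6500/427) = (74344020921/1823290000)/(922661/42700) = 74344020921/39397624700 in ≈ 1.887 in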